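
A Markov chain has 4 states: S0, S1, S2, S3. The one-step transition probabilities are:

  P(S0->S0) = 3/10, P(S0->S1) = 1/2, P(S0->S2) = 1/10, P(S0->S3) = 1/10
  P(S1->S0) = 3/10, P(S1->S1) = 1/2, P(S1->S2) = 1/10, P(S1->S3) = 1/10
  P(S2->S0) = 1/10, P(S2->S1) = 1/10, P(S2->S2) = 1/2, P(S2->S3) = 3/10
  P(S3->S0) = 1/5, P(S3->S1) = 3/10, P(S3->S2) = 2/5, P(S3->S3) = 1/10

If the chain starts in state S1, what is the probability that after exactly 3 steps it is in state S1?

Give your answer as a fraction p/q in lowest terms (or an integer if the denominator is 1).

Computing P^3 by repeated multiplication:
P^1 =
  S0: [3/10, 1/2, 1/10, 1/10]
  S1: [3/10, 1/2, 1/10, 1/10]
  S2: [1/10, 1/10, 1/2, 3/10]
  S3: [1/5, 3/10, 2/5, 1/10]
P^2 =
  S0: [27/100, 11/25, 17/100, 3/25]
  S1: [27/100, 11/25, 17/100, 3/25]
  S2: [17/100, 6/25, 39/100, 1/5]
  S3: [21/100, 8/25, 29/100, 9/50]
P^3 =
  S0: [127/500, 51/125, 51/250, 67/500]
  S1: [127/500, 51/125, 51/250, 67/500]
  S2: [101/500, 38/125, 79/250, 89/500]
  S3: [28/125, 87/250, 27/100, 79/500]

(P^3)[S1 -> S1] = 51/125

Answer: 51/125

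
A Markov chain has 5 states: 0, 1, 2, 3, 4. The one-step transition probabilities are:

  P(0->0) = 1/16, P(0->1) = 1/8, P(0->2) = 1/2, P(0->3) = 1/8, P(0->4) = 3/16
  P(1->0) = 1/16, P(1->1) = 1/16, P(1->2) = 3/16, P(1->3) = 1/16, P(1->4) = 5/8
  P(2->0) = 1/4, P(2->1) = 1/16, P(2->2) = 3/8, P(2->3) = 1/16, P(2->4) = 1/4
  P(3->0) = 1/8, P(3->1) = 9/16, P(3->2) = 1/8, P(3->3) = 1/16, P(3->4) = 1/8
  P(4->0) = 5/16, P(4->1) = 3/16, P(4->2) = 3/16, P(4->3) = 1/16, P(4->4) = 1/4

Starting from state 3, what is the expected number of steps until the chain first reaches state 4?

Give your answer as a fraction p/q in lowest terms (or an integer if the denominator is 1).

Answer: 1028/299

Derivation:
Let h_i = expected steps to first reach 4 from state i.
Boundary: h_4 = 0.
First-step equations for the other states:
  h_0 = 1 + 1/16*h_0 + 1/8*h_1 + 1/2*h_2 + 1/8*h_3 + 3/16*h_4
  h_1 = 1 + 1/16*h_0 + 1/16*h_1 + 3/16*h_2 + 1/16*h_3 + 5/8*h_4
  h_2 = 1 + 1/4*h_0 + 1/16*h_1 + 3/8*h_2 + 1/16*h_3 + 1/4*h_4
  h_3 = 1 + 1/8*h_0 + 9/16*h_1 + 1/8*h_2 + 1/16*h_3 + 1/8*h_4

Substituting h_4 = 0 and rearranging gives the linear system (I - Q) h = 1:
  [15/16, -1/8, -1/2, -1/8] . (h_0, h_1, h_2, h_3) = 1
  [-1/16, 15/16, -3/16, -1/16] . (h_0, h_1, h_2, h_3) = 1
  [-1/4, -1/16, 5/8, -1/16] . (h_0, h_1, h_2, h_3) = 1
  [-1/8, -9/16, -1/8, 15/16] . (h_0, h_1, h_2, h_3) = 1

Solving yields:
  h_0 = 1136/299
  h_1 = 684/299
  h_2 = 48/13
  h_3 = 1028/299

Starting state is 3, so the expected hitting time is h_3 = 1028/299.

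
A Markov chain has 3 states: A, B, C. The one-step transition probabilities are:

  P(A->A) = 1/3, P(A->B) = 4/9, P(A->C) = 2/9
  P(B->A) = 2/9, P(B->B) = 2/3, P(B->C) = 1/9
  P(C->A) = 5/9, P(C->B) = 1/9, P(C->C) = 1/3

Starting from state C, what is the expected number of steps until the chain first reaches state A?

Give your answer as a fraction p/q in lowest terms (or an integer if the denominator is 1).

Let h_i = expected steps to first reach A from state i.
Boundary: h_A = 0.
First-step equations for the other states:
  h_B = 1 + 2/9*h_A + 2/3*h_B + 1/9*h_C
  h_C = 1 + 5/9*h_A + 1/9*h_B + 1/3*h_C

Substituting h_A = 0 and rearranging gives the linear system (I - Q) h = 1:
  [1/3, -1/9] . (h_B, h_C) = 1
  [-1/9, 2/3] . (h_B, h_C) = 1

Solving yields:
  h_B = 63/17
  h_C = 36/17

Starting state is C, so the expected hitting time is h_C = 36/17.

Answer: 36/17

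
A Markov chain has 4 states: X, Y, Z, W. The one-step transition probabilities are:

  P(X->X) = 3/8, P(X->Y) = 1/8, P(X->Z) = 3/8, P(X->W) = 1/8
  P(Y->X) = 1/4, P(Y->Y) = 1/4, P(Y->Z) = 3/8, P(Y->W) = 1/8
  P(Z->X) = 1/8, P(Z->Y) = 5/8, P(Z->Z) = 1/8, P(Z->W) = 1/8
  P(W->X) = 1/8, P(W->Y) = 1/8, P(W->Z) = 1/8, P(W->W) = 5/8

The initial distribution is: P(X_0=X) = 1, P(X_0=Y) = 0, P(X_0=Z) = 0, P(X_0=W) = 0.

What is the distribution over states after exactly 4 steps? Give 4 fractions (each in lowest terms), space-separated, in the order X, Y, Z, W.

Propagating the distribution step by step (d_{t+1} = d_t * P):
d_0 = (X=1, Y=0, Z=0, W=0)
  d_1[X] = 1*3/8 + 0*1/4 + 0*1/8 + 0*1/8 = 3/8
  d_1[Y] = 1*1/8 + 0*1/4 + 0*5/8 + 0*1/8 = 1/8
  d_1[Z] = 1*3/8 + 0*3/8 + 0*1/8 + 0*1/8 = 3/8
  d_1[W] = 1*1/8 + 0*1/8 + 0*1/8 + 0*5/8 = 1/8
d_1 = (X=3/8, Y=1/8, Z=3/8, W=1/8)
  d_2[X] = 3/8*3/8 + 1/8*1/4 + 3/8*1/8 + 1/8*1/8 = 15/64
  d_2[Y] = 3/8*1/8 + 1/8*1/4 + 3/8*5/8 + 1/8*1/8 = 21/64
  d_2[Z] = 3/8*3/8 + 1/8*3/8 + 3/8*1/8 + 1/8*1/8 = 1/4
  d_2[W] = 3/8*1/8 + 1/8*1/8 + 3/8*1/8 + 1/8*5/8 = 3/16
d_2 = (X=15/64, Y=21/64, Z=1/4, W=3/16)
  d_3[X] = 15/64*3/8 + 21/64*1/4 + 1/4*1/8 + 3/16*1/8 = 115/512
  d_3[Y] = 15/64*1/8 + 21/64*1/4 + 1/4*5/8 + 3/16*1/8 = 149/512
  d_3[Z] = 15/64*3/8 + 21/64*3/8 + 1/4*1/8 + 3/16*1/8 = 17/64
  d_3[W] = 15/64*1/8 + 21/64*1/8 + 1/4*1/8 + 3/16*5/8 = 7/32
d_3 = (X=115/512, Y=149/512, Z=17/64, W=7/32)
  d_4[X] = 115/512*3/8 + 149/512*1/4 + 17/64*1/8 + 7/32*1/8 = 891/4096
  d_4[Y] = 115/512*1/8 + 149/512*1/4 + 17/64*5/8 + 7/32*1/8 = 1205/4096
  d_4[Z] = 115/512*3/8 + 149/512*3/8 + 17/64*1/8 + 7/32*1/8 = 65/256
  d_4[W] = 115/512*1/8 + 149/512*1/8 + 17/64*1/8 + 7/32*5/8 = 15/64
d_4 = (X=891/4096, Y=1205/4096, Z=65/256, W=15/64)

Answer: 891/4096 1205/4096 65/256 15/64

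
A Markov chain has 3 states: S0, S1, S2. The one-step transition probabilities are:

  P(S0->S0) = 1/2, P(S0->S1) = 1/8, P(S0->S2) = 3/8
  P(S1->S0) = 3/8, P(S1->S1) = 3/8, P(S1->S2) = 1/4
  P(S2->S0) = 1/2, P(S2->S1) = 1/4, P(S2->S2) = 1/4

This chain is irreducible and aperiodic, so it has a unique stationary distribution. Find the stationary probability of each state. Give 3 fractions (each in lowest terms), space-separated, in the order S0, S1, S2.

The stationary distribution satisfies pi = pi * P, i.e.:
  pi_S0 = 1/2*pi_S0 + 3/8*pi_S1 + 1/2*pi_S2
  pi_S1 = 1/8*pi_S0 + 3/8*pi_S1 + 1/4*pi_S2
  pi_S2 = 3/8*pi_S0 + 1/4*pi_S1 + 1/4*pi_S2
with normalization: pi_S0 + pi_S1 + pi_S2 = 1.

Using the first 2 balance equations plus normalization, the linear system A*pi = b is:
  [-1/2, 3/8, 1/2] . pi = 0
  [1/8, -5/8, 1/4] . pi = 0
  [1, 1, 1] . pi = 1

Solving yields:
  pi_S0 = 26/55
  pi_S1 = 12/55
  pi_S2 = 17/55

Verification (pi * P):
  26/55*1/2 + 12/55*3/8 + 17/55*1/2 = 26/55 = pi_S0  (ok)
  26/55*1/8 + 12/55*3/8 + 17/55*1/4 = 12/55 = pi_S1  (ok)
  26/55*3/8 + 12/55*1/4 + 17/55*1/4 = 17/55 = pi_S2  (ok)

Answer: 26/55 12/55 17/55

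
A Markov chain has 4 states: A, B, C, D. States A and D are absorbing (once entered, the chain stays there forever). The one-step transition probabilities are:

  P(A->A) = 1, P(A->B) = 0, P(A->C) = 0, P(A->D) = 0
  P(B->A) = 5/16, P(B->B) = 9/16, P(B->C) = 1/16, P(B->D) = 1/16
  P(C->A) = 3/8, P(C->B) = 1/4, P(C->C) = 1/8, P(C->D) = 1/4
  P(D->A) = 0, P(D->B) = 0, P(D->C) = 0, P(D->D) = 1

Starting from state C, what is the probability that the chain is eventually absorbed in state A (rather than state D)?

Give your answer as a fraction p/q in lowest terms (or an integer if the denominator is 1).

Let a_i = P(absorbed in A | start in state i).
Boundary conditions: a_A = 1, a_D = 0.
For each transient state i, a_i = sum_j P(i->j) * a_j:
  a_B = 5/16*a_A + 9/16*a_B + 1/16*a_C + 1/16*a_D
  a_C = 3/8*a_A + 1/4*a_B + 1/8*a_C + 1/4*a_D

Substituting a_A = 1 and a_D = 0, rearrange to (I - Q) a = r where r[i] = P(i -> A):
  [7/16, -1/16] . (a_B, a_C) = 5/16
  [-1/4, 7/8] . (a_B, a_C) = 3/8

Solving yields:
  a_B = 38/47
  a_C = 31/47

Starting state is C, so the absorption probability is a_C = 31/47.

Answer: 31/47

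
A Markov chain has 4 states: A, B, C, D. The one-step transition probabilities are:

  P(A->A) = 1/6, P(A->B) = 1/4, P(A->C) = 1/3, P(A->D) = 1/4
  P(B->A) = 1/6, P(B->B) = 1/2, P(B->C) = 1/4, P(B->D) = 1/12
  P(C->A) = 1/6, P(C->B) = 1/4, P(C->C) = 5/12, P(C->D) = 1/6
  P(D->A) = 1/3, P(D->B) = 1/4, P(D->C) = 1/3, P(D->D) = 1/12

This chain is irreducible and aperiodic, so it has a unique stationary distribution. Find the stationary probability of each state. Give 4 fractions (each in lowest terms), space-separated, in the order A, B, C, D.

The stationary distribution satisfies pi = pi * P, i.e.:
  pi_A = 1/6*pi_A + 1/6*pi_B + 1/6*pi_C + 1/3*pi_D
  pi_B = 1/4*pi_A + 1/2*pi_B + 1/4*pi_C + 1/4*pi_D
  pi_C = 1/3*pi_A + 1/4*pi_B + 5/12*pi_C + 1/3*pi_D
  pi_D = 1/4*pi_A + 1/12*pi_B + 1/6*pi_C + 1/12*pi_D
with normalization: pi_A + pi_B + pi_C + pi_D = 1.

Using the first 3 balance equations plus normalization, the linear system A*pi = b is:
  [-5/6, 1/6, 1/6, 1/3] . pi = 0
  [1/4, -1/2, 1/4, 1/4] . pi = 0
  [1/3, 1/4, -7/12, 1/3] . pi = 0
  [1, 1, 1, 1] . pi = 1

Solving yields:
  pi_A = 4/21
  pi_B = 1/3
  pi_C = 1/3
  pi_D = 1/7

Verification (pi * P):
  4/21*1/6 + 1/3*1/6 + 1/3*1/6 + 1/7*1/3 = 4/21 = pi_A  (ok)
  4/21*1/4 + 1/3*1/2 + 1/3*1/4 + 1/7*1/4 = 1/3 = pi_B  (ok)
  4/21*1/3 + 1/3*1/4 + 1/3*5/12 + 1/7*1/3 = 1/3 = pi_C  (ok)
  4/21*1/4 + 1/3*1/12 + 1/3*1/6 + 1/7*1/12 = 1/7 = pi_D  (ok)

Answer: 4/21 1/3 1/3 1/7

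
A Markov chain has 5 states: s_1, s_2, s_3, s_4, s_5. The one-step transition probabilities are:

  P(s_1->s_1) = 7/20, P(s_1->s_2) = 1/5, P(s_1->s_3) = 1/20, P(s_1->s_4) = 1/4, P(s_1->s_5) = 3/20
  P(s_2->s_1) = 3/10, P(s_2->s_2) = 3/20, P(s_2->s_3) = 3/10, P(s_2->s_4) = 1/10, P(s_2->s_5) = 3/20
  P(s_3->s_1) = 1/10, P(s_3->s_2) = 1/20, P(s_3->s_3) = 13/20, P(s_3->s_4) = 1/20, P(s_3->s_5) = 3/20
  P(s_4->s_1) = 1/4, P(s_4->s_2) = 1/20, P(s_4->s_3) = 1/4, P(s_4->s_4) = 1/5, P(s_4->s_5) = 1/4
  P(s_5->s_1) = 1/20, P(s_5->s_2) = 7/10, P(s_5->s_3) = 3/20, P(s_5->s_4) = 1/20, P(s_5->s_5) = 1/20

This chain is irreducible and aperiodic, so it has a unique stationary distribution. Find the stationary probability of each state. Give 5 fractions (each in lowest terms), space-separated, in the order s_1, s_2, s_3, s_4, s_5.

The stationary distribution satisfies pi = pi * P, i.e.:
  pi_s_1 = 7/20*pi_s_1 + 3/10*pi_s_2 + 1/10*pi_s_3 + 1/4*pi_s_4 + 1/20*pi_s_5
  pi_s_2 = 1/5*pi_s_1 + 3/20*pi_s_2 + 1/20*pi_s_3 + 1/20*pi_s_4 + 7/10*pi_s_5
  pi_s_3 = 1/20*pi_s_1 + 3/10*pi_s_2 + 13/20*pi_s_3 + 1/4*pi_s_4 + 3/20*pi_s_5
  pi_s_4 = 1/4*pi_s_1 + 1/10*pi_s_2 + 1/20*pi_s_3 + 1/5*pi_s_4 + 1/20*pi_s_5
  pi_s_5 = 3/20*pi_s_1 + 3/20*pi_s_2 + 3/20*pi_s_3 + 1/4*pi_s_4 + 1/20*pi_s_5
with normalization: pi_s_1 + pi_s_2 + pi_s_3 + pi_s_4 + pi_s_5 = 1.

Using the first 4 balance equations plus normalization, the linear system A*pi = b is:
  [-13/20, 3/10, 1/10, 1/4, 1/20] . pi = 0
  [1/5, -17/20, 1/20, 1/20, 7/10] . pi = 0
  [1/20, 3/10, -7/20, 1/4, 3/20] . pi = 0
  [1/4, 1/10, 1/20, -4/5, 1/20] . pi = 0
  [1, 1, 1, 1, 1] . pi = 1

Solving yields:
  pi_s_1 = 18079/90886
  pi_s_2 = 8856/45443
  pi_s_3 = 15546/45443
  pi_s_4 = 5321/45443
  pi_s_5 = 13361/90886

Verification (pi * P):
  18079/90886*7/20 + 8856/45443*3/10 + 15546/45443*1/10 + 5321/45443*1/4 + 13361/90886*1/20 = 18079/90886 = pi_s_1  (ok)
  18079/90886*1/5 + 8856/45443*3/20 + 15546/45443*1/20 + 5321/45443*1/20 + 13361/90886*7/10 = 8856/45443 = pi_s_2  (ok)
  18079/90886*1/20 + 8856/45443*3/10 + 15546/45443*13/20 + 5321/45443*1/4 + 13361/90886*3/20 = 15546/45443 = pi_s_3  (ok)
  18079/90886*1/4 + 8856/45443*1/10 + 15546/45443*1/20 + 5321/45443*1/5 + 13361/90886*1/20 = 5321/45443 = pi_s_4  (ok)
  18079/90886*3/20 + 8856/45443*3/20 + 15546/45443*3/20 + 5321/45443*1/4 + 13361/90886*1/20 = 13361/90886 = pi_s_5  (ok)

Answer: 18079/90886 8856/45443 15546/45443 5321/45443 13361/90886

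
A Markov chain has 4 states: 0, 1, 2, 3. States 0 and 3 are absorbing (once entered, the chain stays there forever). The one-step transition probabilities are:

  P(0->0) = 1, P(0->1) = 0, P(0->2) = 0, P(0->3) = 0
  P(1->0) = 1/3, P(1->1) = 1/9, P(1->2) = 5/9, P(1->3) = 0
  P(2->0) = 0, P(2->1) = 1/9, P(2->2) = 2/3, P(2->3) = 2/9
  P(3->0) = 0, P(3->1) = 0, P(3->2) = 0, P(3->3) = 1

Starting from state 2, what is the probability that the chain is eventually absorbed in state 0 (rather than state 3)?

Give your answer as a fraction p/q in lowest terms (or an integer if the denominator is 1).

Answer: 3/19

Derivation:
Let a_i = P(absorbed in 0 | start in state i).
Boundary conditions: a_0 = 1, a_3 = 0.
For each transient state i, a_i = sum_j P(i->j) * a_j:
  a_1 = 1/3*a_0 + 1/9*a_1 + 5/9*a_2 + 0*a_3
  a_2 = 0*a_0 + 1/9*a_1 + 2/3*a_2 + 2/9*a_3

Substituting a_0 = 1 and a_3 = 0, rearrange to (I - Q) a = r where r[i] = P(i -> 0):
  [8/9, -5/9] . (a_1, a_2) = 1/3
  [-1/9, 1/3] . (a_1, a_2) = 0

Solving yields:
  a_1 = 9/19
  a_2 = 3/19

Starting state is 2, so the absorption probability is a_2 = 3/19.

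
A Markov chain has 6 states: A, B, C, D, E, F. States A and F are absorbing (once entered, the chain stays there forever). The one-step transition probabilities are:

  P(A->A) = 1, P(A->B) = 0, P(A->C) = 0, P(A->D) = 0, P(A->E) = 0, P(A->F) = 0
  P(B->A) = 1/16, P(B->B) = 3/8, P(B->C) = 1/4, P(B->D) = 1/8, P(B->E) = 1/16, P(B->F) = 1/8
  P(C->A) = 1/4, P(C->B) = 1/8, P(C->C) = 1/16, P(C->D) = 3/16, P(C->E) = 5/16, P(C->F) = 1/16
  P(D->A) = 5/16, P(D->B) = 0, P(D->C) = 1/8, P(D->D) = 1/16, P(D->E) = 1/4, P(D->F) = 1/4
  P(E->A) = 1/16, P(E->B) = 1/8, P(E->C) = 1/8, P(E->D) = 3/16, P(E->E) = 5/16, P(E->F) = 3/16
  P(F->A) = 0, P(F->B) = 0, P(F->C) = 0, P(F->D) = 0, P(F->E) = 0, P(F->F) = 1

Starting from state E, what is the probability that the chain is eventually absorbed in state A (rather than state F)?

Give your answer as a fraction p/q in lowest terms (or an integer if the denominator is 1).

Answer: 3707/8710

Derivation:
Let a_i = P(absorbed in A | start in state i).
Boundary conditions: a_A = 1, a_F = 0.
For each transient state i, a_i = sum_j P(i->j) * a_j:
  a_B = 1/16*a_A + 3/8*a_B + 1/4*a_C + 1/8*a_D + 1/16*a_E + 1/8*a_F
  a_C = 1/4*a_A + 1/8*a_B + 1/16*a_C + 3/16*a_D + 5/16*a_E + 1/16*a_F
  a_D = 5/16*a_A + 0*a_B + 1/8*a_C + 1/16*a_D + 1/4*a_E + 1/4*a_F
  a_E = 1/16*a_A + 1/8*a_B + 1/8*a_C + 3/16*a_D + 5/16*a_E + 3/16*a_F

Substituting a_A = 1 and a_F = 0, rearrange to (I - Q) a = r where r[i] = P(i -> A):
  [5/8, -1/4, -1/8, -1/16] . (a_B, a_C, a_D, a_E) = 1/16
  [-1/8, 15/16, -3/16, -5/16] . (a_B, a_C, a_D, a_E) = 1/4
  [0, -1/8, 15/16, -1/4] . (a_B, a_C, a_D, a_E) = 5/16
  [-1/8, -1/8, -3/16, 11/16] . (a_B, a_C, a_D, a_E) = 1/16

Solving yields:
  a_B = 8329/17420
  a_C = 2513/4355
  a_D = 2281/4355
  a_E = 3707/8710

Starting state is E, so the absorption probability is a_E = 3707/8710.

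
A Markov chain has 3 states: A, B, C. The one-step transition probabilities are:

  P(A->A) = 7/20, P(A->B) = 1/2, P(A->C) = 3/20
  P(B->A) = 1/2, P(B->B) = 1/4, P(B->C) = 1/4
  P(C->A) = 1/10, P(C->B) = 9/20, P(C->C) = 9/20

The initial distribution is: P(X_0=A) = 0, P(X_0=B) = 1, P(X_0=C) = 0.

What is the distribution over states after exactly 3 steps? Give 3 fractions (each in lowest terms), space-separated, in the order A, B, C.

Answer: 281/800 61/160 107/400

Derivation:
Propagating the distribution step by step (d_{t+1} = d_t * P):
d_0 = (A=0, B=1, C=0)
  d_1[A] = 0*7/20 + 1*1/2 + 0*1/10 = 1/2
  d_1[B] = 0*1/2 + 1*1/4 + 0*9/20 = 1/4
  d_1[C] = 0*3/20 + 1*1/4 + 0*9/20 = 1/4
d_1 = (A=1/2, B=1/4, C=1/4)
  d_2[A] = 1/2*7/20 + 1/4*1/2 + 1/4*1/10 = 13/40
  d_2[B] = 1/2*1/2 + 1/4*1/4 + 1/4*9/20 = 17/40
  d_2[C] = 1/2*3/20 + 1/4*1/4 + 1/4*9/20 = 1/4
d_2 = (A=13/40, B=17/40, C=1/4)
  d_3[A] = 13/40*7/20 + 17/40*1/2 + 1/4*1/10 = 281/800
  d_3[B] = 13/40*1/2 + 17/40*1/4 + 1/4*9/20 = 61/160
  d_3[C] = 13/40*3/20 + 17/40*1/4 + 1/4*9/20 = 107/400
d_3 = (A=281/800, B=61/160, C=107/400)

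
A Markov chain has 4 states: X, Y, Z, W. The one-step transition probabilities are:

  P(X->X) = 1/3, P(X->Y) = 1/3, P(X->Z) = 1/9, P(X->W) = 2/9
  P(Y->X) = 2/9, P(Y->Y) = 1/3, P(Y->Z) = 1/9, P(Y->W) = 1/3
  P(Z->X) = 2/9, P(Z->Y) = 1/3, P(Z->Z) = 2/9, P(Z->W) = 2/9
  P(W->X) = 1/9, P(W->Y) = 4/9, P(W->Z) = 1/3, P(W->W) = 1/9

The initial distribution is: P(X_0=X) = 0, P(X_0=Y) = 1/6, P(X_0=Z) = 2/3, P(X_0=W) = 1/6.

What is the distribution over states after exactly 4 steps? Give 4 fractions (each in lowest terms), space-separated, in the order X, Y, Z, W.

Propagating the distribution step by step (d_{t+1} = d_t * P):
d_0 = (X=0, Y=1/6, Z=2/3, W=1/6)
  d_1[X] = 0*1/3 + 1/6*2/9 + 2/3*2/9 + 1/6*1/9 = 11/54
  d_1[Y] = 0*1/3 + 1/6*1/3 + 2/3*1/3 + 1/6*4/9 = 19/54
  d_1[Z] = 0*1/9 + 1/6*1/9 + 2/3*2/9 + 1/6*1/3 = 2/9
  d_1[W] = 0*2/9 + 1/6*1/3 + 2/3*2/9 + 1/6*1/9 = 2/9
d_1 = (X=11/54, Y=19/54, Z=2/9, W=2/9)
  d_2[X] = 11/54*1/3 + 19/54*2/9 + 2/9*2/9 + 2/9*1/9 = 107/486
  d_2[Y] = 11/54*1/3 + 19/54*1/3 + 2/9*1/3 + 2/9*4/9 = 29/81
  d_2[Z] = 11/54*1/9 + 19/54*1/9 + 2/9*2/9 + 2/9*1/3 = 5/27
  d_2[W] = 11/54*2/9 + 19/54*1/3 + 2/9*2/9 + 2/9*1/9 = 115/486
d_2 = (X=107/486, Y=29/81, Z=5/27, W=115/486)
  d_3[X] = 107/486*1/3 + 29/81*2/9 + 5/27*2/9 + 115/486*1/9 = 482/2187
  d_3[Y] = 107/486*1/3 + 29/81*1/3 + 5/27*1/3 + 115/486*4/9 = 1573/4374
  d_3[Z] = 107/486*1/9 + 29/81*1/9 + 5/27*2/9 + 115/486*1/3 = 403/2187
  d_3[W] = 107/486*2/9 + 29/81*1/3 + 5/27*2/9 + 115/486*1/9 = 1031/4374
d_3 = (X=482/2187, Y=1573/4374, Z=403/2187, W=1031/4374)
  d_4[X] = 482/2187*1/3 + 1573/4374*2/9 + 403/2187*2/9 + 1031/4374*1/9 = 8681/39366
  d_4[Y] = 482/2187*1/3 + 1573/4374*1/3 + 403/2187*1/3 + 1031/4374*4/9 = 14153/39366
  d_4[Z] = 482/2187*1/9 + 1573/4374*1/9 + 403/2187*2/9 + 1031/4374*1/3 = 1207/6561
  d_4[W] = 482/2187*2/9 + 1573/4374*1/3 + 403/2187*2/9 + 1031/4374*1/9 = 4645/19683
d_4 = (X=8681/39366, Y=14153/39366, Z=1207/6561, W=4645/19683)

Answer: 8681/39366 14153/39366 1207/6561 4645/19683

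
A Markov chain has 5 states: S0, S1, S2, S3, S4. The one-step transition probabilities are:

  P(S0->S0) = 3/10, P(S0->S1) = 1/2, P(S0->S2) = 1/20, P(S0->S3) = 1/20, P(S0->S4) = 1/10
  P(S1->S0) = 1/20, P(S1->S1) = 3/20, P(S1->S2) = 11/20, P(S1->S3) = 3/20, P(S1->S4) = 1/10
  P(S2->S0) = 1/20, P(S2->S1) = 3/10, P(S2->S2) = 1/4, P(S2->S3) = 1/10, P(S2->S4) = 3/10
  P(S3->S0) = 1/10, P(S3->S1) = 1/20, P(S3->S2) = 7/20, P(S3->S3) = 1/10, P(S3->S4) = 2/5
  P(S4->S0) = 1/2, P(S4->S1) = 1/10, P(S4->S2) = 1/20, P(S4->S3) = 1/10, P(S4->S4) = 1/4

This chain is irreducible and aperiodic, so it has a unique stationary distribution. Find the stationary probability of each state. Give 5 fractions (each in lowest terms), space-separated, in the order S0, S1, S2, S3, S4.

The stationary distribution satisfies pi = pi * P, i.e.:
  pi_S0 = 3/10*pi_S0 + 1/20*pi_S1 + 1/20*pi_S2 + 1/10*pi_S3 + 1/2*pi_S4
  pi_S1 = 1/2*pi_S0 + 3/20*pi_S1 + 3/10*pi_S2 + 1/20*pi_S3 + 1/10*pi_S4
  pi_S2 = 1/20*pi_S0 + 11/20*pi_S1 + 1/4*pi_S2 + 7/20*pi_S3 + 1/20*pi_S4
  pi_S3 = 1/20*pi_S0 + 3/20*pi_S1 + 1/10*pi_S2 + 1/10*pi_S3 + 1/10*pi_S4
  pi_S4 = 1/10*pi_S0 + 1/10*pi_S1 + 3/10*pi_S2 + 2/5*pi_S3 + 1/4*pi_S4
with normalization: pi_S0 + pi_S1 + pi_S2 + pi_S3 + pi_S4 = 1.

Using the first 4 balance equations plus normalization, the linear system A*pi = b is:
  [-7/10, 1/20, 1/20, 1/10, 1/2] . pi = 0
  [1/2, -17/20, 3/10, 1/20, 1/10] . pi = 0
  [1/20, 11/20, -3/4, 7/20, 1/20] . pi = 0
  [1/20, 3/20, 1/10, -9/10, 1/10] . pi = 0
  [1, 1, 1, 1, 1] . pi = 1

Solving yields:
  pi_S0 = 32575/162304
  pi_S1 = 38427/162304
  pi_S2 = 40357/162304
  pi_S3 = 16523/162304
  pi_S4 = 17211/81152

Verification (pi * P):
  32575/162304*3/10 + 38427/162304*1/20 + 40357/162304*1/20 + 16523/162304*1/10 + 17211/81152*1/2 = 32575/162304 = pi_S0  (ok)
  32575/162304*1/2 + 38427/162304*3/20 + 40357/162304*3/10 + 16523/162304*1/20 + 17211/81152*1/10 = 38427/162304 = pi_S1  (ok)
  32575/162304*1/20 + 38427/162304*11/20 + 40357/162304*1/4 + 16523/162304*7/20 + 17211/81152*1/20 = 40357/162304 = pi_S2  (ok)
  32575/162304*1/20 + 38427/162304*3/20 + 40357/162304*1/10 + 16523/162304*1/10 + 17211/81152*1/10 = 16523/162304 = pi_S3  (ok)
  32575/162304*1/10 + 38427/162304*1/10 + 40357/162304*3/10 + 16523/162304*2/5 + 17211/81152*1/4 = 17211/81152 = pi_S4  (ok)

Answer: 32575/162304 38427/162304 40357/162304 16523/162304 17211/81152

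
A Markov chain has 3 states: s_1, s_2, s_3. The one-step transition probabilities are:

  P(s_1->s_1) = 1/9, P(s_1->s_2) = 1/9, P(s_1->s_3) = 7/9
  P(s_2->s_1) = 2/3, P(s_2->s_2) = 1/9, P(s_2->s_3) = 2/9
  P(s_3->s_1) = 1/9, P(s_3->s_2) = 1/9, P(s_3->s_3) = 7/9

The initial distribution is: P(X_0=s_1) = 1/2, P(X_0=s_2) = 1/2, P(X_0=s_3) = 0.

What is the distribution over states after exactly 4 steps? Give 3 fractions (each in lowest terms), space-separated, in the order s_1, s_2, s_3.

Propagating the distribution step by step (d_{t+1} = d_t * P):
d_0 = (s_1=1/2, s_2=1/2, s_3=0)
  d_1[s_1] = 1/2*1/9 + 1/2*2/3 + 0*1/9 = 7/18
  d_1[s_2] = 1/2*1/9 + 1/2*1/9 + 0*1/9 = 1/9
  d_1[s_3] = 1/2*7/9 + 1/2*2/9 + 0*7/9 = 1/2
d_1 = (s_1=7/18, s_2=1/9, s_3=1/2)
  d_2[s_1] = 7/18*1/9 + 1/9*2/3 + 1/2*1/9 = 14/81
  d_2[s_2] = 7/18*1/9 + 1/9*1/9 + 1/2*1/9 = 1/9
  d_2[s_3] = 7/18*7/9 + 1/9*2/9 + 1/2*7/9 = 58/81
d_2 = (s_1=14/81, s_2=1/9, s_3=58/81)
  d_3[s_1] = 14/81*1/9 + 1/9*2/3 + 58/81*1/9 = 14/81
  d_3[s_2] = 14/81*1/9 + 1/9*1/9 + 58/81*1/9 = 1/9
  d_3[s_3] = 14/81*7/9 + 1/9*2/9 + 58/81*7/9 = 58/81
d_3 = (s_1=14/81, s_2=1/9, s_3=58/81)
  d_4[s_1] = 14/81*1/9 + 1/9*2/3 + 58/81*1/9 = 14/81
  d_4[s_2] = 14/81*1/9 + 1/9*1/9 + 58/81*1/9 = 1/9
  d_4[s_3] = 14/81*7/9 + 1/9*2/9 + 58/81*7/9 = 58/81
d_4 = (s_1=14/81, s_2=1/9, s_3=58/81)

Answer: 14/81 1/9 58/81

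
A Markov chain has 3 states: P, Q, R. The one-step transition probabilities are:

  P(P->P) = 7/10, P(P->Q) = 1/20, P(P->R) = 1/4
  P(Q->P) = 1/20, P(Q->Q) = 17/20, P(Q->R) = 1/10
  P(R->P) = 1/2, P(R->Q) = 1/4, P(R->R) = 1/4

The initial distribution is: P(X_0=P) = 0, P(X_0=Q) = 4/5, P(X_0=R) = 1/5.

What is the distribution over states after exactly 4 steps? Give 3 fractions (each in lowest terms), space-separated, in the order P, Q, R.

Answer: 55167/200000 14127/25000 31817/200000

Derivation:
Propagating the distribution step by step (d_{t+1} = d_t * P):
d_0 = (P=0, Q=4/5, R=1/5)
  d_1[P] = 0*7/10 + 4/5*1/20 + 1/5*1/2 = 7/50
  d_1[Q] = 0*1/20 + 4/5*17/20 + 1/5*1/4 = 73/100
  d_1[R] = 0*1/4 + 4/5*1/10 + 1/5*1/4 = 13/100
d_1 = (P=7/50, Q=73/100, R=13/100)
  d_2[P] = 7/50*7/10 + 73/100*1/20 + 13/100*1/2 = 399/2000
  d_2[Q] = 7/50*1/20 + 73/100*17/20 + 13/100*1/4 = 33/50
  d_2[R] = 7/50*1/4 + 73/100*1/10 + 13/100*1/4 = 281/2000
d_2 = (P=399/2000, Q=33/50, R=281/2000)
  d_3[P] = 399/2000*7/10 + 33/50*1/20 + 281/2000*1/2 = 2429/10000
  d_3[Q] = 399/2000*1/20 + 33/50*17/20 + 281/2000*1/4 = 6061/10000
  d_3[R] = 399/2000*1/4 + 33/50*1/10 + 281/2000*1/4 = 151/1000
d_3 = (P=2429/10000, Q=6061/10000, R=151/1000)
  d_4[P] = 2429/10000*7/10 + 6061/10000*1/20 + 151/1000*1/2 = 55167/200000
  d_4[Q] = 2429/10000*1/20 + 6061/10000*17/20 + 151/1000*1/4 = 14127/25000
  d_4[R] = 2429/10000*1/4 + 6061/10000*1/10 + 151/1000*1/4 = 31817/200000
d_4 = (P=55167/200000, Q=14127/25000, R=31817/200000)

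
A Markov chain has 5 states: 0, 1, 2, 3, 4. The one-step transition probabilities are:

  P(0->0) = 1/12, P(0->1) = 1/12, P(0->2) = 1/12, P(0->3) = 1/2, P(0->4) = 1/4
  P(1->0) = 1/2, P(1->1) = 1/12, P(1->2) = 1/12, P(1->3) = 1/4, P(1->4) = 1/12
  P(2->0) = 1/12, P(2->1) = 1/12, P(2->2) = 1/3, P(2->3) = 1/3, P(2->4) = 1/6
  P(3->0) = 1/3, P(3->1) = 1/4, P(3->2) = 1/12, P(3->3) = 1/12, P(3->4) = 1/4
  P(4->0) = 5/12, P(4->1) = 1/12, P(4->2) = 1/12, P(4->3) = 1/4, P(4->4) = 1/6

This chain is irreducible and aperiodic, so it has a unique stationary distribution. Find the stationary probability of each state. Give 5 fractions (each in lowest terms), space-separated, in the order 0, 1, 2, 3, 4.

The stationary distribution satisfies pi = pi * P, i.e.:
  pi_0 = 1/12*pi_0 + 1/2*pi_1 + 1/12*pi_2 + 1/3*pi_3 + 5/12*pi_4
  pi_1 = 1/12*pi_0 + 1/12*pi_1 + 1/12*pi_2 + 1/4*pi_3 + 1/12*pi_4
  pi_2 = 1/12*pi_0 + 1/12*pi_1 + 1/3*pi_2 + 1/12*pi_3 + 1/12*pi_4
  pi_3 = 1/2*pi_0 + 1/4*pi_1 + 1/3*pi_2 + 1/12*pi_3 + 1/4*pi_4
  pi_4 = 1/4*pi_0 + 1/12*pi_1 + 1/6*pi_2 + 1/4*pi_3 + 1/6*pi_4
with normalization: pi_0 + pi_1 + pi_2 + pi_3 + pi_4 = 1.

Using the first 4 balance equations plus normalization, the linear system A*pi = b is:
  [-11/12, 1/2, 1/12, 1/3, 5/12] . pi = 0
  [1/12, -11/12, 1/12, 1/4, 1/12] . pi = 0
  [1/12, 1/12, -2/3, 1/12, 1/12] . pi = 0
  [1/2, 1/4, 1/3, -11/12, 1/4] . pi = 0
  [1, 1, 1, 1, 1] . pi = 1

Solving yields:
  pi_0 = 3367/12231
  pi_1 = 3185/24462
  pi_2 = 1/9
  pi_3 = 2293/8154
  pi_4 = 2473/12231

Verification (pi * P):
  3367/12231*1/12 + 3185/24462*1/2 + 1/9*1/12 + 2293/8154*1/3 + 2473/12231*5/12 = 3367/12231 = pi_0  (ok)
  3367/12231*1/12 + 3185/24462*1/12 + 1/9*1/12 + 2293/8154*1/4 + 2473/12231*1/12 = 3185/24462 = pi_1  (ok)
  3367/12231*1/12 + 3185/24462*1/12 + 1/9*1/3 + 2293/8154*1/12 + 2473/12231*1/12 = 1/9 = pi_2  (ok)
  3367/12231*1/2 + 3185/24462*1/4 + 1/9*1/3 + 2293/8154*1/12 + 2473/12231*1/4 = 2293/8154 = pi_3  (ok)
  3367/12231*1/4 + 3185/24462*1/12 + 1/9*1/6 + 2293/8154*1/4 + 2473/12231*1/6 = 2473/12231 = pi_4  (ok)

Answer: 3367/12231 3185/24462 1/9 2293/8154 2473/12231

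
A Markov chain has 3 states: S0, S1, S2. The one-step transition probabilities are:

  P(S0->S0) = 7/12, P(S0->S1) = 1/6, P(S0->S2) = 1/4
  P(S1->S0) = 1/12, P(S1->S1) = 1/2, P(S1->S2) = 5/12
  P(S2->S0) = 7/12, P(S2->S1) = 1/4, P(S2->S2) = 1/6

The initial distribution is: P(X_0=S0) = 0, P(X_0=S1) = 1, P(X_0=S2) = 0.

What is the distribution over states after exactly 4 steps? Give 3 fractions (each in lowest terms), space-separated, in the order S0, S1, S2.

Propagating the distribution step by step (d_{t+1} = d_t * P):
d_0 = (S0=0, S1=1, S2=0)
  d_1[S0] = 0*7/12 + 1*1/12 + 0*7/12 = 1/12
  d_1[S1] = 0*1/6 + 1*1/2 + 0*1/4 = 1/2
  d_1[S2] = 0*1/4 + 1*5/12 + 0*1/6 = 5/12
d_1 = (S0=1/12, S1=1/2, S2=5/12)
  d_2[S0] = 1/12*7/12 + 1/2*1/12 + 5/12*7/12 = 1/3
  d_2[S1] = 1/12*1/6 + 1/2*1/2 + 5/12*1/4 = 53/144
  d_2[S2] = 1/12*1/4 + 1/2*5/12 + 5/12*1/6 = 43/144
d_2 = (S0=1/3, S1=53/144, S2=43/144)
  d_3[S0] = 1/3*7/12 + 53/144*1/12 + 43/144*7/12 = 115/288
  d_3[S1] = 1/3*1/6 + 53/144*1/2 + 43/144*1/4 = 181/576
  d_3[S2] = 1/3*1/4 + 53/144*5/12 + 43/144*1/6 = 55/192
d_3 = (S0=115/288, S1=181/576, S2=55/192)
  d_4[S0] = 115/288*7/12 + 181/576*1/12 + 55/192*7/12 = 491/1152
  d_4[S1] = 115/288*1/6 + 181/576*1/2 + 55/192*1/4 = 2041/6912
  d_4[S2] = 115/288*1/4 + 181/576*5/12 + 55/192*1/6 = 1925/6912
d_4 = (S0=491/1152, S1=2041/6912, S2=1925/6912)

Answer: 491/1152 2041/6912 1925/6912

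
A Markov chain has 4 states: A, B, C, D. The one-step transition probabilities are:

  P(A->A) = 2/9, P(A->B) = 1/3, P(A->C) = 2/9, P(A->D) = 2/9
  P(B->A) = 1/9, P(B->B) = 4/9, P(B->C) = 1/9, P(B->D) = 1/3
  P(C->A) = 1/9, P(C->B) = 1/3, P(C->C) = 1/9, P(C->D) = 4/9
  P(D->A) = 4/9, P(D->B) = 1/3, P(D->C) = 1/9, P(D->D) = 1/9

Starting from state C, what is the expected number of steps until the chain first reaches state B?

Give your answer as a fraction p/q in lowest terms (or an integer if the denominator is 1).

Answer: 3

Derivation:
Let h_i = expected steps to first reach B from state i.
Boundary: h_B = 0.
First-step equations for the other states:
  h_A = 1 + 2/9*h_A + 1/3*h_B + 2/9*h_C + 2/9*h_D
  h_C = 1 + 1/9*h_A + 1/3*h_B + 1/9*h_C + 4/9*h_D
  h_D = 1 + 4/9*h_A + 1/3*h_B + 1/9*h_C + 1/9*h_D

Substituting h_B = 0 and rearranging gives the linear system (I - Q) h = 1:
  [7/9, -2/9, -2/9] . (h_A, h_C, h_D) = 1
  [-1/9, 8/9, -4/9] . (h_A, h_C, h_D) = 1
  [-4/9, -1/9, 8/9] . (h_A, h_C, h_D) = 1

Solving yields:
  h_A = 3
  h_C = 3
  h_D = 3

Starting state is C, so the expected hitting time is h_C = 3.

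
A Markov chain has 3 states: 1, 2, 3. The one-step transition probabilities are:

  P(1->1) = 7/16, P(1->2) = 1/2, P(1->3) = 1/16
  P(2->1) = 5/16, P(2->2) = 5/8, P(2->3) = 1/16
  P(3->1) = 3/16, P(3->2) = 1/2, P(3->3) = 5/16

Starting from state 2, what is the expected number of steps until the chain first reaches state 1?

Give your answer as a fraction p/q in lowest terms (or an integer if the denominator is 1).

Let h_i = expected steps to first reach 1 from state i.
Boundary: h_1 = 0.
First-step equations for the other states:
  h_2 = 1 + 5/16*h_1 + 5/8*h_2 + 1/16*h_3
  h_3 = 1 + 3/16*h_1 + 1/2*h_2 + 5/16*h_3

Substituting h_1 = 0 and rearranging gives the linear system (I - Q) h = 1:
  [3/8, -1/16] . (h_2, h_3) = 1
  [-1/2, 11/16] . (h_2, h_3) = 1

Solving yields:
  h_2 = 96/29
  h_3 = 112/29

Starting state is 2, so the expected hitting time is h_2 = 96/29.

Answer: 96/29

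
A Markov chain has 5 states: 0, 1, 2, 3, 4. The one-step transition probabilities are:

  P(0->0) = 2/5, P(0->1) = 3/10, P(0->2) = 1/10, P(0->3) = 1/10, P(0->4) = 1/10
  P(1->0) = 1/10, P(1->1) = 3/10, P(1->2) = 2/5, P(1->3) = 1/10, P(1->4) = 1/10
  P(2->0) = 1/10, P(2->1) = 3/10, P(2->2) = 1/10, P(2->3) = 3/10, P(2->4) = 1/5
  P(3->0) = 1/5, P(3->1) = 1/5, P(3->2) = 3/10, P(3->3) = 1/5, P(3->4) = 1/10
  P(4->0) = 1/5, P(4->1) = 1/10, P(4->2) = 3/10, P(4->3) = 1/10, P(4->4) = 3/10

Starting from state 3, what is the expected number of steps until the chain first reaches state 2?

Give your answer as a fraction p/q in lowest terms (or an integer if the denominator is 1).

Let h_i = expected steps to first reach 2 from state i.
Boundary: h_2 = 0.
First-step equations for the other states:
  h_0 = 1 + 2/5*h_0 + 3/10*h_1 + 1/10*h_2 + 1/10*h_3 + 1/10*h_4
  h_1 = 1 + 1/10*h_0 + 3/10*h_1 + 2/5*h_2 + 1/10*h_3 + 1/10*h_4
  h_3 = 1 + 1/5*h_0 + 1/5*h_1 + 3/10*h_2 + 1/5*h_3 + 1/10*h_4
  h_4 = 1 + 1/5*h_0 + 1/10*h_1 + 3/10*h_2 + 1/10*h_3 + 3/10*h_4

Substituting h_2 = 0 and rearranging gives the linear system (I - Q) h = 1:
  [3/5, -3/10, -1/10, -1/10] . (h_0, h_1, h_3, h_4) = 1
  [-1/10, 7/10, -1/10, -1/10] . (h_0, h_1, h_3, h_4) = 1
  [-1/5, -1/5, 4/5, -1/10] . (h_0, h_1, h_3, h_4) = 1
  [-1/5, -1/10, -1/10, 7/10] . (h_0, h_1, h_3, h_4) = 1

Solving yields:
  h_0 = 720/163
  h_1 = 504/163
  h_3 = 584/163
  h_4 = 594/163

Starting state is 3, so the expected hitting time is h_3 = 584/163.

Answer: 584/163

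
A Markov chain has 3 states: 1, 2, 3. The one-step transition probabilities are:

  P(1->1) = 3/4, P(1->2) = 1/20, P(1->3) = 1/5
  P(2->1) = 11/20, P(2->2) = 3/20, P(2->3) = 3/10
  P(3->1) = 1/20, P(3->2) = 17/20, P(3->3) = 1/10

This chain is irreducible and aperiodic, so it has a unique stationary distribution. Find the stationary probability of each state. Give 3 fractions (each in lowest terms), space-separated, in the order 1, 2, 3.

The stationary distribution satisfies pi = pi * P, i.e.:
  pi_1 = 3/4*pi_1 + 11/20*pi_2 + 1/20*pi_3
  pi_2 = 1/20*pi_1 + 3/20*pi_2 + 17/20*pi_3
  pi_3 = 1/5*pi_1 + 3/10*pi_2 + 1/10*pi_3
with normalization: pi_1 + pi_2 + pi_3 = 1.

Using the first 2 balance equations plus normalization, the linear system A*pi = b is:
  [-1/4, 11/20, 1/20] . pi = 0
  [1/20, -17/20, 17/20] . pi = 0
  [1, 1, 1] . pi = 1

Solving yields:
  pi_1 = 51/91
  pi_2 = 43/182
  pi_3 = 37/182

Verification (pi * P):
  51/91*3/4 + 43/182*11/20 + 37/182*1/20 = 51/91 = pi_1  (ok)
  51/91*1/20 + 43/182*3/20 + 37/182*17/20 = 43/182 = pi_2  (ok)
  51/91*1/5 + 43/182*3/10 + 37/182*1/10 = 37/182 = pi_3  (ok)

Answer: 51/91 43/182 37/182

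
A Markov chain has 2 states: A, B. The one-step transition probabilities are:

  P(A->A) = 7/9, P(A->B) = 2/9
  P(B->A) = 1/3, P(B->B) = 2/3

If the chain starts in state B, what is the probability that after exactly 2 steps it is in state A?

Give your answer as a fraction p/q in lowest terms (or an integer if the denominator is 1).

Answer: 13/27

Derivation:
Computing P^2 by repeated multiplication:
P^1 =
  A: [7/9, 2/9]
  B: [1/3, 2/3]
P^2 =
  A: [55/81, 26/81]
  B: [13/27, 14/27]

(P^2)[B -> A] = 13/27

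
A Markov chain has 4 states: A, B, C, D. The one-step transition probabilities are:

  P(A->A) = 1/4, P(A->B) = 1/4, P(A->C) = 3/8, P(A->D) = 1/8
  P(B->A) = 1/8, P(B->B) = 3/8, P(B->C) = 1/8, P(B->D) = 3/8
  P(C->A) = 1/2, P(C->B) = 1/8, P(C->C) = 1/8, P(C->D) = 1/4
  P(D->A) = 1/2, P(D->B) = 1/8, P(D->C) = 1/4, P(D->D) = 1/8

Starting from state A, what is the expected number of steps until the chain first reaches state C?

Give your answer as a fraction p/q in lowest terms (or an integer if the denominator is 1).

Let h_i = expected steps to first reach C from state i.
Boundary: h_C = 0.
First-step equations for the other states:
  h_A = 1 + 1/4*h_A + 1/4*h_B + 3/8*h_C + 1/8*h_D
  h_B = 1 + 1/8*h_A + 3/8*h_B + 1/8*h_C + 3/8*h_D
  h_D = 1 + 1/2*h_A + 1/8*h_B + 1/4*h_C + 1/8*h_D

Substituting h_C = 0 and rearranging gives the linear system (I - Q) h = 1:
  [3/4, -1/4, -1/8] . (h_A, h_B, h_D) = 1
  [-1/8, 5/8, -3/8] . (h_A, h_B, h_D) = 1
  [-1/2, -1/8, 7/8] . (h_A, h_B, h_D) = 1

Solving yields:
  h_A = 464/133
  h_B = 32/7
  h_D = 72/19

Starting state is A, so the expected hitting time is h_A = 464/133.

Answer: 464/133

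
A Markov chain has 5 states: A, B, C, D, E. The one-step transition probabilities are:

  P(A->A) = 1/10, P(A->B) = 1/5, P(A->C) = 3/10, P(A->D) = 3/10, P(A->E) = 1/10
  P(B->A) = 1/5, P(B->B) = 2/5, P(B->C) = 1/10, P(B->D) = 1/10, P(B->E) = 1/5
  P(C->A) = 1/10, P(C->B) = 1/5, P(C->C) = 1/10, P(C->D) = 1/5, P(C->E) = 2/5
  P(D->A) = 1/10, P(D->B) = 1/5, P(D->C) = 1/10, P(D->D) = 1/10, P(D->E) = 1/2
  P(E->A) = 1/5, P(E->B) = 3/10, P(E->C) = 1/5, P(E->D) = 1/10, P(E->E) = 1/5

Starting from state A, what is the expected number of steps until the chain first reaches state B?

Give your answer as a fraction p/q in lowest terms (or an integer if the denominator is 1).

Answer: 3485/788

Derivation:
Let h_i = expected steps to first reach B from state i.
Boundary: h_B = 0.
First-step equations for the other states:
  h_A = 1 + 1/10*h_A + 1/5*h_B + 3/10*h_C + 3/10*h_D + 1/10*h_E
  h_C = 1 + 1/10*h_A + 1/5*h_B + 1/10*h_C + 1/5*h_D + 2/5*h_E
  h_D = 1 + 1/10*h_A + 1/5*h_B + 1/10*h_C + 1/10*h_D + 1/2*h_E
  h_E = 1 + 1/5*h_A + 3/10*h_B + 1/5*h_C + 1/10*h_D + 1/5*h_E

Substituting h_B = 0 and rearranging gives the linear system (I - Q) h = 1:
  [9/10, -3/10, -3/10, -1/10] . (h_A, h_C, h_D, h_E) = 1
  [-1/10, 9/10, -1/5, -2/5] . (h_A, h_C, h_D, h_E) = 1
  [-1/10, -1/10, 9/10, -1/2] . (h_A, h_C, h_D, h_E) = 1
  [-1/5, -1/5, -1/10, 4/5] . (h_A, h_C, h_D, h_E) = 1

Solving yields:
  h_A = 3485/788
  h_C = 3405/788
  h_D = 845/197
  h_E = 1565/394

Starting state is A, so the expected hitting time is h_A = 3485/788.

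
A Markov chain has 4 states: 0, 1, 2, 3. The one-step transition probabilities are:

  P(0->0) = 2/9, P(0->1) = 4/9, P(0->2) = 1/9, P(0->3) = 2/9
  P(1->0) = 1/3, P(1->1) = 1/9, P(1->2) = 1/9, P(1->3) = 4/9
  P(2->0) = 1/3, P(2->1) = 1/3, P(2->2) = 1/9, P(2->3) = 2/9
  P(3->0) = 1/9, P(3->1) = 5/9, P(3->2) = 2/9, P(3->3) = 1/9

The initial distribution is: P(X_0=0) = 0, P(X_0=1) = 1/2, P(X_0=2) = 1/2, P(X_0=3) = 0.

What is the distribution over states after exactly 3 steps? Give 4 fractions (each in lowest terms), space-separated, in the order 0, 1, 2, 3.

Answer: 187/729 235/729 100/729 23/81

Derivation:
Propagating the distribution step by step (d_{t+1} = d_t * P):
d_0 = (0=0, 1=1/2, 2=1/2, 3=0)
  d_1[0] = 0*2/9 + 1/2*1/3 + 1/2*1/3 + 0*1/9 = 1/3
  d_1[1] = 0*4/9 + 1/2*1/9 + 1/2*1/3 + 0*5/9 = 2/9
  d_1[2] = 0*1/9 + 1/2*1/9 + 1/2*1/9 + 0*2/9 = 1/9
  d_1[3] = 0*2/9 + 1/2*4/9 + 1/2*2/9 + 0*1/9 = 1/3
d_1 = (0=1/3, 1=2/9, 2=1/9, 3=1/3)
  d_2[0] = 1/3*2/9 + 2/9*1/3 + 1/9*1/3 + 1/3*1/9 = 2/9
  d_2[1] = 1/3*4/9 + 2/9*1/9 + 1/9*1/3 + 1/3*5/9 = 32/81
  d_2[2] = 1/3*1/9 + 2/9*1/9 + 1/9*1/9 + 1/3*2/9 = 4/27
  d_2[3] = 1/3*2/9 + 2/9*4/9 + 1/9*2/9 + 1/3*1/9 = 19/81
d_2 = (0=2/9, 1=32/81, 2=4/27, 3=19/81)
  d_3[0] = 2/9*2/9 + 32/81*1/3 + 4/27*1/3 + 19/81*1/9 = 187/729
  d_3[1] = 2/9*4/9 + 32/81*1/9 + 4/27*1/3 + 19/81*5/9 = 235/729
  d_3[2] = 2/9*1/9 + 32/81*1/9 + 4/27*1/9 + 19/81*2/9 = 100/729
  d_3[3] = 2/9*2/9 + 32/81*4/9 + 4/27*2/9 + 19/81*1/9 = 23/81
d_3 = (0=187/729, 1=235/729, 2=100/729, 3=23/81)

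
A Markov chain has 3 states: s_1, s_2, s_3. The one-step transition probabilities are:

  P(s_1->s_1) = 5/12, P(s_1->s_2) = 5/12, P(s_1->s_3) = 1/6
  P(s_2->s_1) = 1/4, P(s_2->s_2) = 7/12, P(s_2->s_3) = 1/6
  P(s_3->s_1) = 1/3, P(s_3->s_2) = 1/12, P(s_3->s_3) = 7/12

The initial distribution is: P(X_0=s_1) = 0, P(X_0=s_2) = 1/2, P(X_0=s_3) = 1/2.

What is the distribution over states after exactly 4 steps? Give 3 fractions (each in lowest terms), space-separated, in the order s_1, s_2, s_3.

Answer: 13703/41472 3913/10368 4039/13824

Derivation:
Propagating the distribution step by step (d_{t+1} = d_t * P):
d_0 = (s_1=0, s_2=1/2, s_3=1/2)
  d_1[s_1] = 0*5/12 + 1/2*1/4 + 1/2*1/3 = 7/24
  d_1[s_2] = 0*5/12 + 1/2*7/12 + 1/2*1/12 = 1/3
  d_1[s_3] = 0*1/6 + 1/2*1/6 + 1/2*7/12 = 3/8
d_1 = (s_1=7/24, s_2=1/3, s_3=3/8)
  d_2[s_1] = 7/24*5/12 + 1/3*1/4 + 3/8*1/3 = 95/288
  d_2[s_2] = 7/24*5/12 + 1/3*7/12 + 3/8*1/12 = 25/72
  d_2[s_3] = 7/24*1/6 + 1/3*1/6 + 3/8*7/12 = 31/96
d_2 = (s_1=95/288, s_2=25/72, s_3=31/96)
  d_3[s_1] = 95/288*5/12 + 25/72*1/4 + 31/96*1/3 = 1147/3456
  d_3[s_2] = 95/288*5/12 + 25/72*7/12 + 31/96*1/12 = 317/864
  d_3[s_3] = 95/288*1/6 + 25/72*1/6 + 31/96*7/12 = 347/1152
d_3 = (s_1=1147/3456, s_2=317/864, s_3=347/1152)
  d_4[s_1] = 1147/3456*5/12 + 317/864*1/4 + 347/1152*1/3 = 13703/41472
  d_4[s_2] = 1147/3456*5/12 + 317/864*7/12 + 347/1152*1/12 = 3913/10368
  d_4[s_3] = 1147/3456*1/6 + 317/864*1/6 + 347/1152*7/12 = 4039/13824
d_4 = (s_1=13703/41472, s_2=3913/10368, s_3=4039/13824)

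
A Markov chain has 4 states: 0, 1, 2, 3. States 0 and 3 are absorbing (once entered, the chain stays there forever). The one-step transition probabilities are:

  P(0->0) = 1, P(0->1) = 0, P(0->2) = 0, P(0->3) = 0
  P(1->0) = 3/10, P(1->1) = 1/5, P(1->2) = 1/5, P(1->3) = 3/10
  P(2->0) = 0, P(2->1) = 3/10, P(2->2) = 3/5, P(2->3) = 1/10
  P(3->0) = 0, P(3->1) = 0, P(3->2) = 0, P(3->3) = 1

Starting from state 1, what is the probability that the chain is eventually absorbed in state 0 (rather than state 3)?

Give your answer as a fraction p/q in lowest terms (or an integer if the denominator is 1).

Let a_i = P(absorbed in 0 | start in state i).
Boundary conditions: a_0 = 1, a_3 = 0.
For each transient state i, a_i = sum_j P(i->j) * a_j:
  a_1 = 3/10*a_0 + 1/5*a_1 + 1/5*a_2 + 3/10*a_3
  a_2 = 0*a_0 + 3/10*a_1 + 3/5*a_2 + 1/10*a_3

Substituting a_0 = 1 and a_3 = 0, rearrange to (I - Q) a = r where r[i] = P(i -> 0):
  [4/5, -1/5] . (a_1, a_2) = 3/10
  [-3/10, 2/5] . (a_1, a_2) = 0

Solving yields:
  a_1 = 6/13
  a_2 = 9/26

Starting state is 1, so the absorption probability is a_1 = 6/13.

Answer: 6/13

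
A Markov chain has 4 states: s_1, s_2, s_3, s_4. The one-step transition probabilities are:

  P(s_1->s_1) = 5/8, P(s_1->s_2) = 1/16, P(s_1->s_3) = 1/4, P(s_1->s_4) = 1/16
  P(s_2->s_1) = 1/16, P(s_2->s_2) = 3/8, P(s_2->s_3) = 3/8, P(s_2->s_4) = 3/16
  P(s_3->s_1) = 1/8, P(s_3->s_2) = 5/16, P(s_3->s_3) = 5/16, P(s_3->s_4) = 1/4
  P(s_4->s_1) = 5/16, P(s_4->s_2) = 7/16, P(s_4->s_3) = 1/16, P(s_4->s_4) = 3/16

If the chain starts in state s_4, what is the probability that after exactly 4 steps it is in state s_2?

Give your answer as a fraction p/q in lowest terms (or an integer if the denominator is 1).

Computing P^4 by repeated multiplication:
P^1 =
  s_1: [5/8, 1/16, 1/4, 1/16]
  s_2: [1/16, 3/8, 3/8, 3/16]
  s_3: [1/8, 5/16, 5/16, 1/4]
  s_4: [5/16, 7/16, 1/16, 3/16]
P^2 =
  s_1: [57/128, 43/256, 67/256, 1/8]
  s_2: [43/256, 11/32, 73/256, 13/64]
  s_3: [55/256, 85/256, 67/256, 49/256]
  s_4: [37/128, 73/256, 35/128, 39/256]
P^3 =
  s_1: [1477/4096, 931/4096, 1081/4096, 607/4096]
  s_2: [231/1024, 325/1024, 1117/4096, 755/4096]
  s_3: [507/2048, 1243/4096, 557/2048, 725/4096]
  s_4: [287/1024, 1135/4096, 1123/4096, 345/2048]
P^4 =
  s_1: [10449/32768, 16717/65536, 8753/32768, 10415/65536]
  s_2: [16549/65536, 9797/32768, 4459/16384, 11557/65536]
  s_3: [4309/16384, 19117/65536, 17809/65536, 5687/32768]
  s_4: [18311/65536, 18403/65536, 17707/65536, 11115/65536]

(P^4)[s_4 -> s_2] = 18403/65536

Answer: 18403/65536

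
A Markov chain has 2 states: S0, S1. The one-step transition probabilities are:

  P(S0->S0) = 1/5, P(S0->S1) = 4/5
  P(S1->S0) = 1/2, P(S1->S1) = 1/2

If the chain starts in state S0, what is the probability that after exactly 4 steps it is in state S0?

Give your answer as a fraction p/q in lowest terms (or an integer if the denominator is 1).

Answer: 487/1250

Derivation:
Computing P^4 by repeated multiplication:
P^1 =
  S0: [1/5, 4/5]
  S1: [1/2, 1/2]
P^2 =
  S0: [11/25, 14/25]
  S1: [7/20, 13/20]
P^3 =
  S0: [46/125, 79/125]
  S1: [79/200, 121/200]
P^4 =
  S0: [487/1250, 763/1250]
  S1: [763/2000, 1237/2000]

(P^4)[S0 -> S0] = 487/1250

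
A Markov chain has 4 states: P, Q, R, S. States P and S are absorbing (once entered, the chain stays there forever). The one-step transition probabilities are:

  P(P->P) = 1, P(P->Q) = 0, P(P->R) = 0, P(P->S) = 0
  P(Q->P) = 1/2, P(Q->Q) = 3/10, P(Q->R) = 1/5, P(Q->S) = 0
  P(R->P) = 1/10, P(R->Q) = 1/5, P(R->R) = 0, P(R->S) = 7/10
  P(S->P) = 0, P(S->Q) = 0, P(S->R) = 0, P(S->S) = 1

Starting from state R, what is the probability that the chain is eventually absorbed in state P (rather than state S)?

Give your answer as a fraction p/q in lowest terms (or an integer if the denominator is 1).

Answer: 17/66

Derivation:
Let a_i = P(absorbed in P | start in state i).
Boundary conditions: a_P = 1, a_S = 0.
For each transient state i, a_i = sum_j P(i->j) * a_j:
  a_Q = 1/2*a_P + 3/10*a_Q + 1/5*a_R + 0*a_S
  a_R = 1/10*a_P + 1/5*a_Q + 0*a_R + 7/10*a_S

Substituting a_P = 1 and a_S = 0, rearrange to (I - Q) a = r where r[i] = P(i -> P):
  [7/10, -1/5] . (a_Q, a_R) = 1/2
  [-1/5, 1] . (a_Q, a_R) = 1/10

Solving yields:
  a_Q = 26/33
  a_R = 17/66

Starting state is R, so the absorption probability is a_R = 17/66.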